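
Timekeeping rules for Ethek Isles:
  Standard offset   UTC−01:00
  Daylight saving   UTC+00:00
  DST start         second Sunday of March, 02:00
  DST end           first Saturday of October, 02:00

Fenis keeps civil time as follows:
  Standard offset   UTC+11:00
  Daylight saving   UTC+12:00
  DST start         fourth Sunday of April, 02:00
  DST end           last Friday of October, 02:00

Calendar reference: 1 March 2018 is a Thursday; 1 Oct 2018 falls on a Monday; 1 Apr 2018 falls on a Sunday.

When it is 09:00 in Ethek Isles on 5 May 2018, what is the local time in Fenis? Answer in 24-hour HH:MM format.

21:00

1 March 2018 is a Thursday, so the first Sunday is March 4 and the second is March 11.
1 October 2018 is a Monday, so the first Saturday is October 6.
5 May 2018 lies within the daylight-saving period (11 March – 6 October), so Ethek Isles is on daylight time, UTC+00:00.
09:00 Ethek Isles − 0h = 09:00 UTC.
1 April 2018 is a Sunday, so the first Sunday is April 1 and the fourth is April 22.
1 October 2018 is a Monday, so Fridays fall on 5, 12, 19, 26; the last is October 26.
At the standard offset (UTC+11:00), 09:00 UTC + 11h = 20:00 Fenis standard time.
The standard-time date in Fenis, 5 May 2018, lies within the daylight-saving period (22 April – 26 October), so Fenis is on daylight time, UTC+12:00.
09:00 UTC + 12h = 21:00 Fenis.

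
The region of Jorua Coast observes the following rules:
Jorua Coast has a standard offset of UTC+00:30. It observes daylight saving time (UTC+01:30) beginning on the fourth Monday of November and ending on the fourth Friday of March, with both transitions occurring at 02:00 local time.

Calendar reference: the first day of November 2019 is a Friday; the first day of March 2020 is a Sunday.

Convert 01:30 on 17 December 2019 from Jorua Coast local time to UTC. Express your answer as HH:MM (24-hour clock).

00:00

1 November 2019 is a Friday, so the first Monday is November 4 and the fourth is November 25.
1 March 2020 is a Sunday, so the first Friday is March 6 and the fourth is March 27.
17 December 2019 lies within the daylight-saving period (25 November 2019 – 27 March 2020), so Jorua Coast is on daylight time, UTC+01:30.
01:30 local − 1h30m = 00:00 UTC.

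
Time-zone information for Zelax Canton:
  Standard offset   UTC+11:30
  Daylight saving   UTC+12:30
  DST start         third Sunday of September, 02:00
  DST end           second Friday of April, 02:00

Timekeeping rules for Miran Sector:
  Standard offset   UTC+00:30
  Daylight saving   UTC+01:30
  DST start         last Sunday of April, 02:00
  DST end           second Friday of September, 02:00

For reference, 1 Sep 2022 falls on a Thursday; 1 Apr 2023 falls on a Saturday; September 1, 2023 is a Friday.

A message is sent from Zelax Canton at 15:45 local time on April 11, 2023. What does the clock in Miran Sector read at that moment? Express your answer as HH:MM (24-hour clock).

1 September 2022 is a Thursday, so the first Sunday is September 4 and the third is September 18.
1 April 2023 is a Saturday, so the first Friday is April 7 and the second is April 14.
Daylight saving runs 18 September 2022 – 14 April 2023; April 11, 2023 is inside that window, so Zelax Canton is at UTC+12:30.
15:45 Zelax Canton − 12h30m = 03:15 UTC.
1 April 2023 is a Saturday, so Sundays fall on 2, 9, 16, 23, 30; the last is April 30.
1 September 2023 is a Friday, so the first Friday is September 1 and the second is September 8.
At the standard offset (UTC+00:30), 03:15 UTC + 0h30m = 03:45 Miran Sector standard time.
The standard-time date in Miran Sector, April 11, 2023, does not fall between 30 April and 8 September, so daylight saving is not in effect and Miran Sector is at UTC+00:30.
03:15 UTC + 0h30m = 03:45 Miran Sector.

03:45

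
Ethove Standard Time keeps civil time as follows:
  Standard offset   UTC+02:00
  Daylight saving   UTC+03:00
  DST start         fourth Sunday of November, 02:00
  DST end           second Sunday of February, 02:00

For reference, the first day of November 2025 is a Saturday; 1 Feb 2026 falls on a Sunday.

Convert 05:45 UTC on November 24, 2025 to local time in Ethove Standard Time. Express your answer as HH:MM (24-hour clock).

1 November 2025 is a Saturday, so the first Sunday is November 2 and the fourth is November 23.
1 February 2026 is a Sunday, so the first Sunday is February 1 and the second is February 8.
At the standard offset (UTC+02:00), 05:45 UTC + 2h = 07:45 Ethove Standard Time standard time.
The standard-time date in Ethove Standard Time, November 24, 2025, lies within the daylight-saving period (23 November 2025 – 8 February 2026), so Ethove Standard Time is on daylight time, UTC+03:00.
05:45 UTC + 3h = 08:45 local.

08:45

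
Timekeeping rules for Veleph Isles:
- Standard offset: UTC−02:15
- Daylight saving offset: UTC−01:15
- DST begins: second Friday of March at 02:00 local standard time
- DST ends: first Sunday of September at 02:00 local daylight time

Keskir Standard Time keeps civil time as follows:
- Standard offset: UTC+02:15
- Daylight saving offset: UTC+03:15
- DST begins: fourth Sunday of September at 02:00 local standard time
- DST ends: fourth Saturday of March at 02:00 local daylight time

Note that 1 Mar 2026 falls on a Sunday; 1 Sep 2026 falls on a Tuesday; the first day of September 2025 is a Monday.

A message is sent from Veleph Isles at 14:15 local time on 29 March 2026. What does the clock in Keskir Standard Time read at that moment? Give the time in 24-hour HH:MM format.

1 March 2026 is a Sunday, so the first Friday is March 6 and the second is March 13.
1 September 2026 is a Tuesday, so the first Sunday is September 6.
29 March 2026 lies within the daylight-saving period (13 March – 6 September), so Veleph Isles is on daylight time, UTC−01:15.
14:15 Veleph Isles + 1h15m = 15:30 UTC.
1 September 2025 is a Monday, so the first Sunday is September 7 and the fourth is September 28.
1 March 2026 is a Sunday, so the first Saturday is March 7 and the fourth is March 28.
At the standard offset (UTC+02:15), 15:30 UTC + 2h15m = 17:45 Keskir Standard Time standard time.
Daylight saving runs 28 September 2025 – 28 March 2026; the standard-time date in Keskir Standard Time, 29 March 2026, is outside that window, so Keskir Standard Time is on standard time at UTC+02:15.
15:30 UTC + 2h15m = 17:45 Keskir Standard Time.

17:45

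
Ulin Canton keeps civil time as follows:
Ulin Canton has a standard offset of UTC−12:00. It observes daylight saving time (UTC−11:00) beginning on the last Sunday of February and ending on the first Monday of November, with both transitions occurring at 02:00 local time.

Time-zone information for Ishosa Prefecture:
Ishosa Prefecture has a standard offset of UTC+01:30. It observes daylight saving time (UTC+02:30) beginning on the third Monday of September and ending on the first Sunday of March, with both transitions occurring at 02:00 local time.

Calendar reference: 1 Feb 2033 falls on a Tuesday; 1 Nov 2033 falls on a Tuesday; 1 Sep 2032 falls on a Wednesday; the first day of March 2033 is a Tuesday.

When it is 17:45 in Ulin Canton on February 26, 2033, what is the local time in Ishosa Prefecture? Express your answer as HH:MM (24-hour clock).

08:15

1 February 2033 is a Tuesday, so Sundays fall on 6, 13, 20, 27; the last is February 27.
1 November 2033 is a Tuesday, so the first Monday is November 7.
February 26, 2033 does not fall between 27 February and 7 November, so daylight saving is not in effect and Ulin Canton is at UTC−12:00.
17:45 Ulin Canton + 12h = 05:45 UTC (rolling into the next day, 27 February 2033).
1 September 2032 is a Wednesday, so the first Monday is September 6 and the third is September 20.
1 March 2033 is a Tuesday, so the first Sunday is March 6.
At the standard offset (UTC+01:30), 05:45 UTC + 1h30m = 07:15 Ishosa Prefecture standard time.
The standard-time date in Ishosa Prefecture, February 27, 2033, lies within the daylight-saving period (20 September 2032 – 6 March 2033), so Ishosa Prefecture is on daylight time, UTC+02:30.
05:45 UTC + 2h30m = 08:15 Ishosa Prefecture.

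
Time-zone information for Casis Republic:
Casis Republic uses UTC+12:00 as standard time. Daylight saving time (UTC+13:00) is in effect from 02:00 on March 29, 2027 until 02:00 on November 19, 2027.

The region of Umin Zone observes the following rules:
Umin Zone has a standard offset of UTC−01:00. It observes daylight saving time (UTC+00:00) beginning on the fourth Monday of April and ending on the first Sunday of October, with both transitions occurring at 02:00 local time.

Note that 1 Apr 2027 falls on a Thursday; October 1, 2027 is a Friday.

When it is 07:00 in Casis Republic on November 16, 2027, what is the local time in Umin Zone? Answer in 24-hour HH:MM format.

Daylight saving runs 29 March – 19 November; November 16, 2027 is inside that window, so Casis Republic is at UTC+13:00.
07:00 Casis Republic − 13h = 18:00 UTC (rolling into the previous day, 15 November 2027).
1 April 2027 is a Thursday, so the first Monday is April 5 and the fourth is April 26.
1 October 2027 is a Friday, so the first Sunday is October 3.
At the standard offset (UTC−01:00), 18:00 UTC − 1h = 17:00 Umin Zone standard time.
Daylight saving runs 26 April – 3 October; the standard-time date in Umin Zone, November 15, 2027, is outside that window, so Umin Zone is on standard time at UTC−01:00.
18:00 UTC − 1h = 17:00 Umin Zone.

17:00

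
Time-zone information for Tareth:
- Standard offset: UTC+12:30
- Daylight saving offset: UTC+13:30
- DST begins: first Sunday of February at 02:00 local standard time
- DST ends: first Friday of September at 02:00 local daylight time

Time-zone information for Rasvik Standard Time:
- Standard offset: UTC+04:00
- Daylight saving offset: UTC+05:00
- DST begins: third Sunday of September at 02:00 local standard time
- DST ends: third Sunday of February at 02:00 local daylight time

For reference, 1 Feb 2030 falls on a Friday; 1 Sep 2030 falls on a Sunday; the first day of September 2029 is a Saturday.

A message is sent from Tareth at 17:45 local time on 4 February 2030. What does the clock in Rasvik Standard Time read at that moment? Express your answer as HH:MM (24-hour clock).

09:15

1 February 2030 is a Friday, so the first Sunday is February 3.
1 September 2030 is a Sunday, so the first Friday is September 6.
4 February 2030 lies within the daylight-saving period (3 February – 6 September), so Tareth is on daylight time, UTC+13:30.
17:45 Tareth − 13h30m = 04:15 UTC.
1 September 2029 is a Saturday, so the first Sunday is September 2 and the third is September 16.
1 February 2030 is a Friday, so the first Sunday is February 3 and the third is February 17.
At the standard offset (UTC+04:00), 04:15 UTC + 4h = 08:15 Rasvik Standard Time standard time.
The standard-time date in Rasvik Standard Time, 4 February 2030, lies within the daylight-saving period (16 September 2029 – 17 February 2030), so Rasvik Standard Time is on daylight time, UTC+05:00.
04:15 UTC + 5h = 09:15 Rasvik Standard Time.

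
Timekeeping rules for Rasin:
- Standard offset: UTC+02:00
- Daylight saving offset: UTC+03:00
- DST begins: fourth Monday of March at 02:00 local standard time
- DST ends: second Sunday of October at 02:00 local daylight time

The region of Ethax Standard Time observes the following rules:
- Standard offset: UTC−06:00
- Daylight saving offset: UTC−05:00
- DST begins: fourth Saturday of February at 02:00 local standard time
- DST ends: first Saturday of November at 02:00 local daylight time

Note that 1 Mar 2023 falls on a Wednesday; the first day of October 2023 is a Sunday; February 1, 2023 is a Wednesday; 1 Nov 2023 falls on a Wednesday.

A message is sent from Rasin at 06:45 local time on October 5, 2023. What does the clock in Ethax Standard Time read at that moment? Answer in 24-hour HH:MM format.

1 March 2023 is a Wednesday, so the first Monday is March 6 and the fourth is March 27.
1 October 2023 is a Sunday, so the first Sunday is October 1 and the second is October 8.
Daylight saving runs 27 March – 8 October; October 5, 2023 is inside that window, so Rasin is at UTC+03:00.
06:45 Rasin − 3h = 03:45 UTC.
1 February 2023 is a Wednesday, so the first Saturday is February 4 and the fourth is February 25.
1 November 2023 is a Wednesday, so the first Saturday is November 4.
At the standard offset (UTC−06:00), 03:45 UTC − 6h = 21:45 Ethax Standard Time standard time (rolling into the previous day, 4 October 2023).
The standard-time date in Ethax Standard Time, October 4, 2023, lies within the daylight-saving period (25 February – 4 November), so Ethax Standard Time is on daylight time, UTC−05:00.
03:45 UTC − 5h = 22:45 Ethax Standard Time (rolling into the previous day, 4 October 2023).

22:45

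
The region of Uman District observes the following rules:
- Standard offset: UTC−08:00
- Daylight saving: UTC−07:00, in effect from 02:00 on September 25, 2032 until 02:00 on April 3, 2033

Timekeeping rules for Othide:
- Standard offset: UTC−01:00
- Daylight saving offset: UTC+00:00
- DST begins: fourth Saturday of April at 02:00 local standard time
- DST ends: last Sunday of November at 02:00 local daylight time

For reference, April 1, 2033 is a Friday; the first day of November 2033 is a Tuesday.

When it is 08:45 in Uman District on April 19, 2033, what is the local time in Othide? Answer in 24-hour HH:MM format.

15:45

Daylight saving runs 25 September 2032 – 3 April 2033; April 19, 2033 is outside that window, so Uman District is on standard time at UTC−08:00.
08:45 Uman District + 8h = 16:45 UTC.
1 April 2033 is a Friday, so the first Saturday is April 2 and the fourth is April 23.
1 November 2033 is a Tuesday, so Sundays fall on 6, 13, 20, 27; the last is November 27.
At the standard offset (UTC−01:00), 16:45 UTC − 1h = 15:45 Othide standard time.
Daylight saving runs 23 April – 27 November; the standard-time date in Othide, April 19, 2033, is outside that window, so Othide is on standard time at UTC−01:00.
16:45 UTC − 1h = 15:45 Othide.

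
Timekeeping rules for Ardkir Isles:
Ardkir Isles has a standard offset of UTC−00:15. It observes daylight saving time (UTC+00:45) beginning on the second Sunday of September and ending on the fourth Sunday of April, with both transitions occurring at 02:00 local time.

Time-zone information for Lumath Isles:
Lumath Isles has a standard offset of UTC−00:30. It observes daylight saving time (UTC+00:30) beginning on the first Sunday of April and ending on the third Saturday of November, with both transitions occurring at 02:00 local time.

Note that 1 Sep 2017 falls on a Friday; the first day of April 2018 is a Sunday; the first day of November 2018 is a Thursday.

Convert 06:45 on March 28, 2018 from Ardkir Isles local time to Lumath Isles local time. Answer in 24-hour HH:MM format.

1 September 2017 is a Friday, so the first Sunday is September 3 and the second is September 10.
1 April 2018 is a Sunday, so the first Sunday is April 1 and the fourth is April 22.
March 28, 2018 falls between 10 September 2017 and 22 April 2018, so daylight saving is in effect and Ardkir Isles is at UTC+00:45.
06:45 Ardkir Isles − 0h45m = 06:00 UTC.
1 April 2018 is a Sunday, so the first Sunday is April 1.
1 November 2018 is a Thursday, so the first Saturday is November 3 and the third is November 17.
At the standard offset (UTC−00:30), 06:00 UTC − 0h30m = 05:30 Lumath Isles standard time.
The standard-time date in Lumath Isles, March 28, 2018, is outside the daylight-saving period (1 April – 17 November), so Lumath Isles is on standard time, UTC−00:30.
06:00 UTC − 0h30m = 05:30 Lumath Isles.

05:30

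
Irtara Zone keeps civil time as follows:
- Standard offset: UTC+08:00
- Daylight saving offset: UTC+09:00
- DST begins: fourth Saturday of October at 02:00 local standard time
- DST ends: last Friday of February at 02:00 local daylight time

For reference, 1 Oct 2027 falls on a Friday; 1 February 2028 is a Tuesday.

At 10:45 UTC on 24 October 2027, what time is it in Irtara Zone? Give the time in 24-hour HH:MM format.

19:45

1 October 2027 is a Friday, so the first Saturday is October 2 and the fourth is October 23.
1 February 2028 is a Tuesday, so Fridays fall on 4, 11, 18, 25; the last is February 25.
At the standard offset (UTC+08:00), 10:45 UTC + 8h = 18:45 Irtara Zone standard time.
The standard-time date in Irtara Zone, 24 October 2027, lies within the daylight-saving period (23 October 2027 – 25 February 2028), so Irtara Zone is on daylight time, UTC+09:00.
10:45 UTC + 9h = 19:45 local.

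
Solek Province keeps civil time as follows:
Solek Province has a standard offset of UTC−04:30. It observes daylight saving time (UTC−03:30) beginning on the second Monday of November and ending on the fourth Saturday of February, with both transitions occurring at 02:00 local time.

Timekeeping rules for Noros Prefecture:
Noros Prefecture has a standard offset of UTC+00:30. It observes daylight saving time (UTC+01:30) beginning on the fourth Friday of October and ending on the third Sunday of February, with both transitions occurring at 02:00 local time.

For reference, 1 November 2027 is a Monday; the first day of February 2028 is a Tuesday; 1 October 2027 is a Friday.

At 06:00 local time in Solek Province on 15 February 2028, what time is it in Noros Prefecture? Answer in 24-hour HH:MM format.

1 November 2027 is a Monday, so the first Monday is November 1 and the second is November 8.
1 February 2028 is a Tuesday, so the first Saturday is February 5 and the fourth is February 26.
15 February 2028 lies within the daylight-saving period (8 November 2027 – 26 February 2028), so Solek Province is on daylight time, UTC−03:30.
06:00 Solek Province + 3h30m = 09:30 UTC.
1 October 2027 is a Friday, so the first Friday is October 1 and the fourth is October 22.
1 February 2028 is a Tuesday, so the first Sunday is February 6 and the third is February 20.
At the standard offset (UTC+00:30), 09:30 UTC + 0h30m = 10:00 Noros Prefecture standard time.
The standard-time date in Noros Prefecture, 15 February 2028, falls between 22 October 2027 and 20 February 2028, so daylight saving is in effect and Noros Prefecture is at UTC+01:30.
09:30 UTC + 1h30m = 11:00 Noros Prefecture.

11:00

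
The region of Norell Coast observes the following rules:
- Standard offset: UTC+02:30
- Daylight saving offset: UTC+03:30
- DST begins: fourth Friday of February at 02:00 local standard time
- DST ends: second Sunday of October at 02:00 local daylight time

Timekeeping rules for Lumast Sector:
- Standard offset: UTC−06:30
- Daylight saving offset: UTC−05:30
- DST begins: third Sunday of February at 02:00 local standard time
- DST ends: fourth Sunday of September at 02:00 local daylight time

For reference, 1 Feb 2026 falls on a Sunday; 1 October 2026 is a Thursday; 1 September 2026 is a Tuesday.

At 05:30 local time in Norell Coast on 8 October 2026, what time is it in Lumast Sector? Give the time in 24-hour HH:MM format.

1 February 2026 is a Sunday, so the first Friday is February 6 and the fourth is February 27.
1 October 2026 is a Thursday, so the first Sunday is October 4 and the second is October 11.
8 October 2026 falls between 27 February and 11 October, so daylight saving is in effect and Norell Coast is at UTC+03:30.
05:30 Norell Coast − 3h30m = 02:00 UTC.
1 February 2026 is a Sunday, so the first Sunday is February 1 and the third is February 15.
1 September 2026 is a Tuesday, so the first Sunday is September 6 and the fourth is September 27.
At the standard offset (UTC−06:30), 02:00 UTC − 6h30m = 19:30 Lumast Sector standard time (rolling into the previous day, 7 October 2026).
Daylight saving runs 15 February – 27 September; the standard-time date in Lumast Sector, 7 October 2026, is outside that window, so Lumast Sector is on standard time at UTC−06:30.
02:00 UTC − 6h30m = 19:30 Lumast Sector (rolling into the previous day, 7 October 2026).

19:30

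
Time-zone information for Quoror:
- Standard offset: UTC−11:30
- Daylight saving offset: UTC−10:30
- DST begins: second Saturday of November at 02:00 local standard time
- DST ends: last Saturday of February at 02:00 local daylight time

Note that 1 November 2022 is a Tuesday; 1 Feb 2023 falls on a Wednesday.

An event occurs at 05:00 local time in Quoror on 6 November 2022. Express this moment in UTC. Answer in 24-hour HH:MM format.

1 November 2022 is a Tuesday, so the first Saturday is November 5 and the second is November 12.
1 February 2023 is a Wednesday, so Saturdays fall on 4, 11, 18, 25; the last is February 25.
6 November 2022 is outside the daylight-saving period (12 November 2022 – 25 February 2023), so Quoror is on standard time, UTC−11:30.
05:00 local + 11h30m = 16:30 UTC.

16:30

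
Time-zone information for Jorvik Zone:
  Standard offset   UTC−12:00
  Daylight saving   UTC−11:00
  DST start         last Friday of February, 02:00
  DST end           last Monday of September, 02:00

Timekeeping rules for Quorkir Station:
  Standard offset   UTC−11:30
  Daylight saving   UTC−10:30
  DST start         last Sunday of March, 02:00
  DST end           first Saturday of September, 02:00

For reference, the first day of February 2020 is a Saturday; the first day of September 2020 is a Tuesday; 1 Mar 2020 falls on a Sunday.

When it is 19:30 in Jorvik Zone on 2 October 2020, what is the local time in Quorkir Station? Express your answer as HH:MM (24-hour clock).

1 February 2020 is a Saturday, so Fridays fall on 7, 14, 21, 28; the last is February 28.
1 September 2020 is a Tuesday, so Mondays fall on 7, 14, 21, 28; the last is September 28.
2 October 2020 does not fall between 28 February and 28 September, so daylight saving is not in effect and Jorvik Zone is at UTC−12:00.
19:30 Jorvik Zone + 12h = 07:30 UTC (rolling into the next day, 3 October 2020).
1 March 2020 is a Sunday, so Sundays fall on 1, 8, 15, 22, 29; the last is March 29.
1 September 2020 is a Tuesday, so the first Saturday is September 5.
At the standard offset (UTC−11:30), 07:30 UTC − 11h30m = 20:00 Quorkir Station standard time (rolling into the previous day, 2 October 2020).
The standard-time date in Quorkir Station, 2 October 2020, is outside the daylight-saving period (29 March – 5 September), so Quorkir Station is on standard time, UTC−11:30.
07:30 UTC − 11h30m = 20:00 Quorkir Station (rolling into the previous day, 2 October 2020).

20:00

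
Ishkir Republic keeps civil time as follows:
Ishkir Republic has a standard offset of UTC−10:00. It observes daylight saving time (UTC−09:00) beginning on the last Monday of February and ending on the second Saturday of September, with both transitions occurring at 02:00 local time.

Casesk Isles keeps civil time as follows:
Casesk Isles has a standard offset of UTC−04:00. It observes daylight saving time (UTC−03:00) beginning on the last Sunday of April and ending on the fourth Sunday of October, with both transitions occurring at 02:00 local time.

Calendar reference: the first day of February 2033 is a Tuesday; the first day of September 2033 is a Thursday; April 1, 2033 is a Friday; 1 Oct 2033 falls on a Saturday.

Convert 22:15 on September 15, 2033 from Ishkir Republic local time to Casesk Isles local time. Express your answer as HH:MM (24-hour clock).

05:15

1 February 2033 is a Tuesday, so Mondays fall on 7, 14, 21, 28; the last is February 28.
1 September 2033 is a Thursday, so the first Saturday is September 3 and the second is September 10.
Daylight saving runs 28 February – 10 September; September 15, 2033 is outside that window, so Ishkir Republic is on standard time at UTC−10:00.
22:15 Ishkir Republic + 10h = 08:15 UTC (rolling into the next day, 16 September 2033).
1 April 2033 is a Friday, so Sundays fall on 3, 10, 17, 24; the last is April 24.
1 October 2033 is a Saturday, so the first Sunday is October 2 and the fourth is October 23.
At the standard offset (UTC−04:00), 08:15 UTC − 4h = 04:15 Casesk Isles standard time.
Daylight saving runs 24 April – 23 October; the standard-time date in Casesk Isles, September 16, 2033, is inside that window, so Casesk Isles is at UTC−03:00.
08:15 UTC − 3h = 05:15 Casesk Isles.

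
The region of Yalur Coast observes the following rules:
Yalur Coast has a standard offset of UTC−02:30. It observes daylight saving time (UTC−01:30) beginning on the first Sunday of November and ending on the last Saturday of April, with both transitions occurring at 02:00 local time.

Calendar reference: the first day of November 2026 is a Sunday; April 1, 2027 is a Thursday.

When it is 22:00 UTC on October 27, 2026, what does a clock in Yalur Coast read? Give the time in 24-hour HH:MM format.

19:30

1 November 2026 is a Sunday, so the first Sunday is November 1.
1 April 2027 is a Thursday, so Saturdays fall on 3, 10, 17, 24; the last is April 24.
At the standard offset (UTC−02:30), 22:00 UTC − 2h30m = 19:30 Yalur Coast standard time.
Daylight saving runs 1 November 2026 – 24 April 2027; the standard-time date in Yalur Coast, October 27, 2026, is outside that window, so Yalur Coast is on standard time at UTC−02:30.
22:00 UTC − 2h30m = 19:30 local.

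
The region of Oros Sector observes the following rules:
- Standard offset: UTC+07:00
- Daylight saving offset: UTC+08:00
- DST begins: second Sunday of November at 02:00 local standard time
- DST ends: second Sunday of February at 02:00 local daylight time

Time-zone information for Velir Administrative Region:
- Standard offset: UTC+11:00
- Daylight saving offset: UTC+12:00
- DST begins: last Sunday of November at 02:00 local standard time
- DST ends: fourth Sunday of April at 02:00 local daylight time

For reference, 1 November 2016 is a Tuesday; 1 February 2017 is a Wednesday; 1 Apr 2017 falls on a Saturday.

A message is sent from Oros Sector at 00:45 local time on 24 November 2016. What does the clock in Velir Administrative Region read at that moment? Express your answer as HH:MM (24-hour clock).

03:45

1 November 2016 is a Tuesday, so the first Sunday is November 6 and the second is November 13.
1 February 2017 is a Wednesday, so the first Sunday is February 5 and the second is February 12.
24 November 2016 falls between 13 November 2016 and 12 February 2017, so daylight saving is in effect and Oros Sector is at UTC+08:00.
00:45 Oros Sector − 8h = 16:45 UTC (rolling into the previous day, 23 November 2016).
1 November 2016 is a Tuesday, so Sundays fall on 6, 13, 20, 27; the last is November 27.
1 April 2017 is a Saturday, so the first Sunday is April 2 and the fourth is April 23.
At the standard offset (UTC+11:00), 16:45 UTC + 11h = 03:45 Velir Administrative Region standard time (rolling into the next day, 24 November 2016).
Daylight saving runs 27 November 2016 – 23 April 2017; the standard-time date in Velir Administrative Region, 24 November 2016, is outside that window, so Velir Administrative Region is on standard time at UTC+11:00.
16:45 UTC + 11h = 03:45 Velir Administrative Region (rolling into the next day, 24 November 2016).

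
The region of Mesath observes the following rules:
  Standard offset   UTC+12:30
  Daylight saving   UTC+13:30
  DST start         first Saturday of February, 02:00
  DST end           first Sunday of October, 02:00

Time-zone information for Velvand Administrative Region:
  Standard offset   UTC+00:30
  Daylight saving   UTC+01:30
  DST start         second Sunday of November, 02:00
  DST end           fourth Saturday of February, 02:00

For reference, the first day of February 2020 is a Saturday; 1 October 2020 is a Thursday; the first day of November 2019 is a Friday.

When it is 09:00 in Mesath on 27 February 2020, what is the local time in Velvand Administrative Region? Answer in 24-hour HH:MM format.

20:00

1 February 2020 is a Saturday, so the first Saturday is February 1.
1 October 2020 is a Thursday, so the first Sunday is October 4.
27 February 2020 falls between 1 February and 4 October, so daylight saving is in effect and Mesath is at UTC+13:30.
09:00 Mesath − 13h30m = 19:30 UTC (rolling into the previous day, 26 February 2020).
1 November 2019 is a Friday, so the first Sunday is November 3 and the second is November 10.
1 February 2020 is a Saturday, so the first Saturday is February 1 and the fourth is February 22.
At the standard offset (UTC+00:30), 19:30 UTC + 0h30m = 20:00 Velvand Administrative Region standard time.
The standard-time date in Velvand Administrative Region, 26 February 2020, does not fall between 10 November 2019 and 22 February 2020, so daylight saving is not in effect and Velvand Administrative Region is at UTC+00:30.
19:30 UTC + 0h30m = 20:00 Velvand Administrative Region.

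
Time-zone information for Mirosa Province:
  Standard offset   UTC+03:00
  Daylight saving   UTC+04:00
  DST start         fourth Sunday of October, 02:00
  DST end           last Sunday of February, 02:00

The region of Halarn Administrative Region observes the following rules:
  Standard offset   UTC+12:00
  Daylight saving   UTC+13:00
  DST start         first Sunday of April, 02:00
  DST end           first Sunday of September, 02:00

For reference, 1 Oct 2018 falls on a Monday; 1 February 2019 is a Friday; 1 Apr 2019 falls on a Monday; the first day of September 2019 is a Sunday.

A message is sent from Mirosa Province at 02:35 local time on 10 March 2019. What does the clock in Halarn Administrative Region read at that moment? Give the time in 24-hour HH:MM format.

11:35

1 October 2018 is a Monday, so the first Sunday is October 7 and the fourth is October 28.
1 February 2019 is a Friday, so Sundays fall on 3, 10, 17, 24; the last is February 24.
10 March 2019 is outside the daylight-saving period (28 October 2018 – 24 February 2019), so Mirosa Province is on standard time, UTC+03:00.
02:35 Mirosa Province − 3h = 23:35 UTC (rolling into the previous day, 9 March 2019).
1 April 2019 is a Monday, so the first Sunday is April 7.
1 September 2019 is a Sunday, so the first Sunday is September 1.
At the standard offset (UTC+12:00), 23:35 UTC + 12h = 11:35 Halarn Administrative Region standard time (rolling into the next day, 10 March 2019).
Daylight saving runs 7 April – 1 September; the standard-time date in Halarn Administrative Region, 10 March 2019, is outside that window, so Halarn Administrative Region is on standard time at UTC+12:00.
23:35 UTC + 12h = 11:35 Halarn Administrative Region (rolling into the next day, 10 March 2019).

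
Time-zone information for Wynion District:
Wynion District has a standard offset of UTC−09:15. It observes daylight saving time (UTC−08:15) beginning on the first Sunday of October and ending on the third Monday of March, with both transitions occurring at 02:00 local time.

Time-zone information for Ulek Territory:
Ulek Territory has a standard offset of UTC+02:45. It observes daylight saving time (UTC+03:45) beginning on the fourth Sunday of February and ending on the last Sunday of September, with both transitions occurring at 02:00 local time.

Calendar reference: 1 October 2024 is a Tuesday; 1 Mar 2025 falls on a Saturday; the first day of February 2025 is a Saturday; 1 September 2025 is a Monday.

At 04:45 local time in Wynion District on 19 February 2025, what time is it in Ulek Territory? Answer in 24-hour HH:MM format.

1 October 2024 is a Tuesday, so the first Sunday is October 6.
1 March 2025 is a Saturday, so the first Monday is March 3 and the third is March 17.
19 February 2025 lies within the daylight-saving period (6 October 2024 – 17 March 2025), so Wynion District is on daylight time, UTC−08:15.
04:45 Wynion District + 8h15m = 13:00 UTC.
1 February 2025 is a Saturday, so the first Sunday is February 2 and the fourth is February 23.
1 September 2025 is a Monday, so Sundays fall on 7, 14, 21, 28; the last is September 28.
At the standard offset (UTC+02:45), 13:00 UTC + 2h45m = 15:45 Ulek Territory standard time.
The standard-time date in Ulek Territory, 19 February 2025, is outside the daylight-saving period (23 February – 28 September), so Ulek Territory is on standard time, UTC+02:45.
13:00 UTC + 2h45m = 15:45 Ulek Territory.

15:45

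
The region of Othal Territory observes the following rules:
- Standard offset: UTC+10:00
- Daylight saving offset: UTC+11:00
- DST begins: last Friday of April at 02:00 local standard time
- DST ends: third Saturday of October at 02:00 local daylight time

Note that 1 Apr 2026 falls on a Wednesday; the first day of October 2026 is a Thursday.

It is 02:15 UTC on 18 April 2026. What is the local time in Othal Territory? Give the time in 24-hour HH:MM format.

1 April 2026 is a Wednesday, so Fridays fall on 3, 10, 17, 24; the last is April 24.
1 October 2026 is a Thursday, so the first Saturday is October 3 and the third is October 17.
At the standard offset (UTC+10:00), 02:15 UTC + 10h = 12:15 Othal Territory standard time.
The standard-time date in Othal Territory, 18 April 2026, is outside the daylight-saving period (24 April – 17 October), so Othal Territory is on standard time, UTC+10:00.
02:15 UTC + 10h = 12:15 local.

12:15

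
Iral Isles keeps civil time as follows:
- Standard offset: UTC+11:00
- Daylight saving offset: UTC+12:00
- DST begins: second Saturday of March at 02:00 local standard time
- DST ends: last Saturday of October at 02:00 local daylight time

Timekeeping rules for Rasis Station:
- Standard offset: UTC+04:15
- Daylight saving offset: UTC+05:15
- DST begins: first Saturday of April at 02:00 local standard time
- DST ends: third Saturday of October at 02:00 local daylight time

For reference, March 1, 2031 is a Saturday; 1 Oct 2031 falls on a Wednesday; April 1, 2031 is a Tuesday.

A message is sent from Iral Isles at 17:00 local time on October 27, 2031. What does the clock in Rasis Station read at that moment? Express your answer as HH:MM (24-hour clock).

10:15

1 March 2031 is a Saturday, so the first Saturday is March 1 and the second is March 8.
1 October 2031 is a Wednesday, so Saturdays fall on 4, 11, 18, 25; the last is October 25.
October 27, 2031 is outside the daylight-saving period (8 March – 25 October), so Iral Isles is on standard time, UTC+11:00.
17:00 Iral Isles − 11h = 06:00 UTC.
1 April 2031 is a Tuesday, so the first Saturday is April 5.
1 October 2031 is a Wednesday, so the first Saturday is October 4 and the third is October 18.
At the standard offset (UTC+04:15), 06:00 UTC + 4h15m = 10:15 Rasis Station standard time.
The standard-time date in Rasis Station, October 27, 2031, does not fall between 5 April and 18 October, so daylight saving is not in effect and Rasis Station is at UTC+04:15.
06:00 UTC + 4h15m = 10:15 Rasis Station.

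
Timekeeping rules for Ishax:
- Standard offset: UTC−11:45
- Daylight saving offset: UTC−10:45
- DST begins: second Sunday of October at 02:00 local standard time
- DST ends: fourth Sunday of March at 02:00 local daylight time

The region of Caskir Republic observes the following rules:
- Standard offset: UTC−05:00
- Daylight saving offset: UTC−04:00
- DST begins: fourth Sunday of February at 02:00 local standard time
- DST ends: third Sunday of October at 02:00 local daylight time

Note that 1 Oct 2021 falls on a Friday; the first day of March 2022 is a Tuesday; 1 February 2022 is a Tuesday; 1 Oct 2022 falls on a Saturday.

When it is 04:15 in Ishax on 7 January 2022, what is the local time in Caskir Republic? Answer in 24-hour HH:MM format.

10:00

1 October 2021 is a Friday, so the first Sunday is October 3 and the second is October 10.
1 March 2022 is a Tuesday, so the first Sunday is March 6 and the fourth is March 27.
7 January 2022 lies within the daylight-saving period (10 October 2021 – 27 March 2022), so Ishax is on daylight time, UTC−10:45.
04:15 Ishax + 10h45m = 15:00 UTC.
1 February 2022 is a Tuesday, so the first Sunday is February 6 and the fourth is February 27.
1 October 2022 is a Saturday, so the first Sunday is October 2 and the third is October 16.
At the standard offset (UTC−05:00), 15:00 UTC − 5h = 10:00 Caskir Republic standard time.
Daylight saving runs 27 February – 16 October; the standard-time date in Caskir Republic, 7 January 2022, is outside that window, so Caskir Republic is on standard time at UTC−05:00.
15:00 UTC − 5h = 10:00 Caskir Republic.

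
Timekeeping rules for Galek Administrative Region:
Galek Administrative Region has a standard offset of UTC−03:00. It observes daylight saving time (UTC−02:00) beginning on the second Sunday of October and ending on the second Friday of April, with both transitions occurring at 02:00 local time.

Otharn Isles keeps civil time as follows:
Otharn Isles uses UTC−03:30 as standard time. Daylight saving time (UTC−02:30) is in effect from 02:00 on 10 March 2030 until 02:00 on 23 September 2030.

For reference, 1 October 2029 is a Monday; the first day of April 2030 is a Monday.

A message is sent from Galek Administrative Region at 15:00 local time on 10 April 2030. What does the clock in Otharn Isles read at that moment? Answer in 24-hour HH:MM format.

1 October 2029 is a Monday, so the first Sunday is October 7 and the second is October 14.
1 April 2030 is a Monday, so the first Friday is April 5 and the second is April 12.
10 April 2030 lies within the daylight-saving period (14 October 2029 – 12 April 2030), so Galek Administrative Region is on daylight time, UTC−02:00.
15:00 Galek Administrative Region + 2h = 17:00 UTC.
At the standard offset (UTC−03:30), 17:00 UTC − 3h30m = 13:30 Otharn Isles standard time.
Daylight saving runs 10 March – 23 September; the standard-time date in Otharn Isles, 10 April 2030, is inside that window, so Otharn Isles is at UTC−02:30.
17:00 UTC − 2h30m = 14:30 Otharn Isles.

14:30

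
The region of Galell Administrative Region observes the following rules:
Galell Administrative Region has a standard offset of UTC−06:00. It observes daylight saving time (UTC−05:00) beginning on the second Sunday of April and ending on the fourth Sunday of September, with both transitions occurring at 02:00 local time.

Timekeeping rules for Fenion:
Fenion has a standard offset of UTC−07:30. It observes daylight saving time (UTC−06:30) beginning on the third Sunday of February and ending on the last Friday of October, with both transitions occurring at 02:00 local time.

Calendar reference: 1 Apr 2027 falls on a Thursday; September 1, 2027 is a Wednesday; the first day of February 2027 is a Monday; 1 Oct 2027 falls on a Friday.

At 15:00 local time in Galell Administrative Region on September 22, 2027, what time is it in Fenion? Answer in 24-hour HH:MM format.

13:30

1 April 2027 is a Thursday, so the first Sunday is April 4 and the second is April 11.
1 September 2027 is a Wednesday, so the first Sunday is September 5 and the fourth is September 26.
September 22, 2027 falls between 11 April and 26 September, so daylight saving is in effect and Galell Administrative Region is at UTC−05:00.
15:00 Galell Administrative Region + 5h = 20:00 UTC.
1 February 2027 is a Monday, so the first Sunday is February 7 and the third is February 21.
1 October 2027 is a Friday, so Fridays fall on 1, 8, 15, 22, 29; the last is October 29.
At the standard offset (UTC−07:30), 20:00 UTC − 7h30m = 12:30 Fenion standard time.
The standard-time date in Fenion, September 22, 2027, lies within the daylight-saving period (21 February – 29 October), so Fenion is on daylight time, UTC−06:30.
20:00 UTC − 6h30m = 13:30 Fenion.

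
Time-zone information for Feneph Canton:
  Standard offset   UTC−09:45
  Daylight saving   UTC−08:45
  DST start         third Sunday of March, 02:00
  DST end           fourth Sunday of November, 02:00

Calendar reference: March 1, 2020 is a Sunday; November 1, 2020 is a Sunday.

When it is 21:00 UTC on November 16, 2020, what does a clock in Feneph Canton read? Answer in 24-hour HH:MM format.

12:15

1 March 2020 is a Sunday, so the first Sunday is March 1 and the third is March 15.
1 November 2020 is a Sunday, so the first Sunday is November 1 and the fourth is November 22.
At the standard offset (UTC−09:45), 21:00 UTC − 9h45m = 11:15 Feneph Canton standard time.
Daylight saving runs 15 March – 22 November; the standard-time date in Feneph Canton, November 16, 2020, is inside that window, so Feneph Canton is at UTC−08:45.
21:00 UTC − 8h45m = 12:15 local.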